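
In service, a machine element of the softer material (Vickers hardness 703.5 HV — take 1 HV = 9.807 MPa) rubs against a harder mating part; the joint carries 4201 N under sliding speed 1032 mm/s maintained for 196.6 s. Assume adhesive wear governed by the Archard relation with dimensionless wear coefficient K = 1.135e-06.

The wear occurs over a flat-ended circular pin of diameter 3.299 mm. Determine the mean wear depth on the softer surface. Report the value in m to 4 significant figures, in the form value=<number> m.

value=1.640e-05 m

Intermediate values are shown rounded, and each operation maintains exact precision. Rounded just once to four significant digits.
Sliding speed v = 1032 mm/s = 1.032 m/s. The distance L = v·t = 1.032 m/s × 196.6 s = 202.9 m.
Hardness H = 703.5 HV × 9.807 MPa/HV = 6899 MPa = 6.899e+09 Pa.
Pin diameter d = 3.299 mm = 0.003299 m. Contact area A = π·d²/4 = π·(0.003299 m)²/4 = 8.548e-06 m².
Expressed in SI base units: W = 4201 N, H = 6.899e+09 Pa, K = 1.135e-06.
Apply Archard: V = K·W·L/H = 1.135e-06 · 4201 · 202.9 / 6.899e+09 = 1.402e-10 m³.
Depth of wear h = V/A = 1.402e-10 / 8.548e-06 = 1.640e-05 m.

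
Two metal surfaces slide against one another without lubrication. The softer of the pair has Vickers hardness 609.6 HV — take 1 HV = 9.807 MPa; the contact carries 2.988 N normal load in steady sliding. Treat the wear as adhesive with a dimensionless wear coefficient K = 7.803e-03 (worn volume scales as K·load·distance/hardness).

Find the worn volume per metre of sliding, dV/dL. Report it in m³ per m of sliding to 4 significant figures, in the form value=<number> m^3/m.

Every step holds exact precision. The intermediates are displayed rounded; rounded once at the end, at four significant digits.
Convert: Hardness H = 609.6 HV × 9.807 MPa/HV = 5978 MPa = 5.978e+09 Pa.
SI base units throughout: W = 2.988 N, H = 5.978e+09 Pa, K = 7.803e-03.
Rate of wear dV/dL = K·W/H (no L dependence): 7.803e-03 · 2.988 / 5.978e+09 = 3.900e-12 m³/m.

value=3.900e-12 m^3/m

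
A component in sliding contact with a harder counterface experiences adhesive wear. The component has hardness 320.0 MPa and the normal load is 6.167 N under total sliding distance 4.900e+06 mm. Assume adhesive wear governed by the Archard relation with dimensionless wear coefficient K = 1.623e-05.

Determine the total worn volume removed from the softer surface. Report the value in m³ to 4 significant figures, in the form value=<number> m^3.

Shown intermediates are rounded. The computation maintains full precision, and rounded just once: four significant figures.
Convert: Path length L = 4.900e+06 mm = 4900 m.
Convert: Hardness H = 320.0 MPa = 3.200e+08 Pa.
In SI base units, W = 6.167 N, H = 3.200e+08 Pa, K = 1.623e-05.
Archard volume V = K·W·L/H = 1.623e-05 · 6.167 · 4900 / 3.200e+08 = 1.533e-09 m³.

value=1.533e-09 m^3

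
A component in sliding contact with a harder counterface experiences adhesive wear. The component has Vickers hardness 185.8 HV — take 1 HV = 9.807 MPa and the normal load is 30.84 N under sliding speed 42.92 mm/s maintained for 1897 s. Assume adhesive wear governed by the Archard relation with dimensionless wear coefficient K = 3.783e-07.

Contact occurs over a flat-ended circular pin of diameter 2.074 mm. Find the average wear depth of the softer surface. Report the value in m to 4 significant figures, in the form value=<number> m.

Each operation runs at exact precision; intermediates are shown rounded — rounded just once to four significant figures.
Convert: Sliding speed v = 42.92 mm/s = 0.04292 m/s. Total distance L = v·t = 0.04292 m/s × 1897 s = 81.42 m.
Convert: Hardness H = 185.8 HV × 9.807 MPa/HV = 1822 MPa = 1.822e+09 Pa.
Convert: Pin diameter d = 2.074 mm = 0.002074 m. Contact area A = π·d²/4 = π·(0.002074 m)²/4 = 3.378e-06 m².
Expressed in SI base units: W = 30.84 N, H = 1.822e+09 Pa, K = 3.783e-07.
By Archard's law, V = K·W·L/H = 3.783e-07 · 30.84 · 81.42 / 1.822e+09 = 5.213e-13 m³.
Depth of wear h = V/A = 5.213e-13 / 3.378e-06 = 1.543e-07 m.

value=1.543e-07 m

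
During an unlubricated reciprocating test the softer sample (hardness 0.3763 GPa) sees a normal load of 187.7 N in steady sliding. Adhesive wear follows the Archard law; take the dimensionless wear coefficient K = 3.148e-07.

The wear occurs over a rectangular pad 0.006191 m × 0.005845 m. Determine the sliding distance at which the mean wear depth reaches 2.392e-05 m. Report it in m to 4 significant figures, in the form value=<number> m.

Intermediate values are shown rounded. Every step maintains exact precision, and one final rounding, at four significant figures.
Hardness H = 0.3763 GPa = 3.763e+08 Pa.
Contact area A = 0.006191 m × 0.005845 m = 3.619e-05 m².
SI base units throughout: W = 187.7 N, H = 3.763e+08 Pa, K = 3.148e-07.
Permissible volume V_lim = h_lim·A = 2.392e-05 · 3.619e-05 = 8.656e-10 m³.
So the life L = V_lim·H/(K·W) = 8.656e-10 · 3.763e+08 / (3.148e-07 · 187.7) = 5512 m.

value=5512 m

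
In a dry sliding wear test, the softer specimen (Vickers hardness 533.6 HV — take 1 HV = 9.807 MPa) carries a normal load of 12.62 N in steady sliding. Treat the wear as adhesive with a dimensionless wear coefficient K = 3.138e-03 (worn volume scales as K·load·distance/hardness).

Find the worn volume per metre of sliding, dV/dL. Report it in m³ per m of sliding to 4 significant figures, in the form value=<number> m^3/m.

value=7.568e-12 m^3/m

The algebra runs at full precision — intermediate values are displayed rounded — a lone final rounding, at four significant digits.
Hardness H = 533.6 HV × 9.807 MPa/HV = 5233 MPa = 5.233e+09 Pa.
SI base units throughout: W = 12.62 N, H = 5.233e+09 Pa, K = 3.138e-03.
Volumetric rate dV/dL = K·W/H — distance-free: 3.138e-03 · 12.62 / 5.233e+09 = 7.568e-12 m³/m.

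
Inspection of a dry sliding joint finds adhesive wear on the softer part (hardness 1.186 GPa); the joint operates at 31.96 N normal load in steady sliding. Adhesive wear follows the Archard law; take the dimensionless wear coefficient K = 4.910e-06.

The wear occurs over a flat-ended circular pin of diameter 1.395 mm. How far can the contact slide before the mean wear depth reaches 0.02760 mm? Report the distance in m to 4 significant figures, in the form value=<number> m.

The computation carries full float precision. Quoted intermediates are rounded. Rounded once at the end, at 4 significant figures.
Convert: Hardness H = 1.186 GPa = 1.186e+09 Pa.
Convert: Pin diameter d = 1.395 mm = 0.001395 m. Contact area A = π·d²/4 = π·(0.001395 m)²/4 = 1.528e-06 m².
Convert: Depth limit h_lim = 0.02760 mm = 2.760e-05 m.
Expressed in SI base units: W = 31.96 N, H = 1.186e+09 Pa, K = 4.910e-06.
Allowed volume V_lim = h_lim·A = 2.760e-05 · 1.528e-06 = 4.218e-11 m³.
Inverting, life L = V_lim·H/(K·W) = 4.218e-11 · 1.186e+09 / (4.910e-06 · 31.96) = 318.8 m.

value=318.8 m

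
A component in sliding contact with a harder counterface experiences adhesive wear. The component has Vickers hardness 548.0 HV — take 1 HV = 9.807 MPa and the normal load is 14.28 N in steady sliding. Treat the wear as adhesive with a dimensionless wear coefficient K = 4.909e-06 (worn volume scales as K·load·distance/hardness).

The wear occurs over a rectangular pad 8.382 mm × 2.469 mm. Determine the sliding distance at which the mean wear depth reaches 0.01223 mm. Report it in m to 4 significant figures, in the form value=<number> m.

Every step keeps full float precision; the intermediates are printed rounded, and a lone final rounding: four significant digits.
Convert: Hardness H = 548.0 HV × 9.807 MPa/HV = 5374 MPa = 5.374e+09 Pa.
Convert: Pad sides 8.382 mm × 2.469 mm = 0.008382 m × 0.002469 m. Contact area A = 0.008382 m × 0.002469 m = 2.070e-05 m².
Convert: Depth limit h_lim = 0.01223 mm = 1.223e-05 m.
Working in SI base units: W = 14.28 N, H = 5.374e+09 Pa, K = 4.909e-06.
At the depth limit, V_lim = h_lim·A = 1.223e-05 · 2.070e-05 = 2.531e-10 m³.
So the life L = V_lim·H/(K·W) = 2.531e-10 · 5.374e+09 / (4.909e-06 · 14.28) = 1.940e+04 m.

value=1.940e+04 m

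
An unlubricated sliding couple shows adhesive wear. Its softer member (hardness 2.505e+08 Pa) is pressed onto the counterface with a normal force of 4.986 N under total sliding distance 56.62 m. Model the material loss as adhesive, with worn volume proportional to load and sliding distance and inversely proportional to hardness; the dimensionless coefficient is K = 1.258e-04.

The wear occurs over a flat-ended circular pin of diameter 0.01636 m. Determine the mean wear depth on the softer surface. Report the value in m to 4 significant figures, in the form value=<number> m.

Every step carries full precision. Intermediates are printed rounded — one final rounding: 4 significant figures.
Convert: Contact area A = π·d²/4 = π·(0.01636 m)²/4 = 2.102e-04 m².
In SI base units: W = 4.986 N, H = 2.505e+08 Pa, K = 1.258e-04.
By Archard's law, V = K·W·L/H = 1.258e-04 · 4.986 · 56.62 / 2.505e+08 = 1.418e-10 m³.
Average depth h = V/A = 1.418e-10 / 2.102e-04 = 6.744e-07 m.

value=6.744e-07 m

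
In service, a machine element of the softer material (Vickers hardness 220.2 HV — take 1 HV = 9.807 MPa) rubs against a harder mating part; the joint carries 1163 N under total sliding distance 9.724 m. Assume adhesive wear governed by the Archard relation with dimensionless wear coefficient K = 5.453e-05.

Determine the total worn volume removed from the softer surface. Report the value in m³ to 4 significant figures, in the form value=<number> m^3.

value=2.856e-10 m^3

All working math keeps full precision — intermediates are printed rounded; one last rounding to 4 significant figures.
Convert: Hardness H = 220.2 HV × 9.807 MPa/HV = 2160 MPa = 2.160e+09 Pa.
Collected in SI base units: W = 1163 N, H = 2.160e+09 Pa, K = 5.453e-05.
The Archard volume V = K·W·L/H = 5.453e-05 · 1163 · 9.724 / 2.160e+09 = 2.856e-10 m³.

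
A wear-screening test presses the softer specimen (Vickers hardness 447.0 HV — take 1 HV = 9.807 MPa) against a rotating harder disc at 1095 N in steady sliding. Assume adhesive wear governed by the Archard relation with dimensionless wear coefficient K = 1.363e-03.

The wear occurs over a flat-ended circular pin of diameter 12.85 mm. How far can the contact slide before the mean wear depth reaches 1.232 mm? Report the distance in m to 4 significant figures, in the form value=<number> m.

value=469.3 m

Every step holds full float precision — the intermediates are shown rounded, and rounded just once, at four significant figures.
Hardness H = 447.0 HV × 9.807 MPa/HV = 4384 MPa = 4.384e+09 Pa.
Pin diameter d = 12.85 mm = 0.01285 m. Contact area A = π·d²/4 = π·(0.01285 m)²/4 = 1.297e-04 m².
Depth limit h_lim = 1.232 mm = 0.001232 m.
SI base units throughout: W = 1095 N, H = 4.384e+09 Pa, K = 1.363e-03.
Allowed volume V_lim = h_lim·A = 0.001232 · 1.297e-04 = 1.598e-07 m³.
So the life L = V_lim·H/(K·W) = 1.598e-07 · 4.384e+09 / (1.363e-03 · 1095) = 469.3 m.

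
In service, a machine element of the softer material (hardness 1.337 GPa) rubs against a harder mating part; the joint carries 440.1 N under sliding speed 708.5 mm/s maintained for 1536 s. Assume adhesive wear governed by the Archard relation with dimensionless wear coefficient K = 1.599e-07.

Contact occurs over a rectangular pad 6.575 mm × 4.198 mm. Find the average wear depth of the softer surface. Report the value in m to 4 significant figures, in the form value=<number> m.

value=2.075e-06 m

All arithmetic holds exact precision — the intermediates are shown rounded — a lone final rounding: four significant figures.
Sliding speed v = 708.5 mm/s = 0.7085 m/s. Total distance L = v·t = 0.7085 m/s × 1536 s = 1088 m.
Hardness H = 1.337 GPa = 1.337e+09 Pa.
Pad sides 6.575 mm × 4.198 mm = 0.006575 m × 0.004198 m. Contact area A = 0.006575 m × 0.004198 m = 2.760e-05 m².
In SI base units: W = 440.1 N, H = 1.337e+09 Pa, K = 1.599e-07.
Worn volume V = K·W·L/H = 1.599e-07 · 440.1 · 1088 / 1.337e+09 = 5.728e-11 m³.
Depth h = V/A = 5.728e-11 / 2.760e-05 = 2.075e-06 m.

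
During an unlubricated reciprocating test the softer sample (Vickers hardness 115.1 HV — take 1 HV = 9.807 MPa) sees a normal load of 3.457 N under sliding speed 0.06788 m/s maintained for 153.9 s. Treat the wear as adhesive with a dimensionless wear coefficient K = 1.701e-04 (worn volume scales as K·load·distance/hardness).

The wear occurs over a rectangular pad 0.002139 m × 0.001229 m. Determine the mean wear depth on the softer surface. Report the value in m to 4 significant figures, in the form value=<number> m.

value=2.070e-06 m

The intermediates are shown rounded — all working math runs at exact precision; a lone final rounding: 4 significant digits.
Convert: The distance L = v·t = 0.06788 m/s × 153.9 s = 10.45 m.
Convert: Hardness H = 115.1 HV × 9.807 MPa/HV = 1129 MPa = 1.129e+09 Pa.
Convert: Contact area A = 0.002139 m × 0.001229 m = 2.629e-06 m².
Collected in SI base units: W = 3.457 N, H = 1.129e+09 Pa, K = 1.701e-04.
Worn volume V = K·W·L/H = 1.701e-04 · 3.457 · 10.45 / 1.129e+09 = 5.442e-12 m³.
Mean wear depth h = V/A = 5.442e-12 / 2.629e-06 = 2.070e-06 m.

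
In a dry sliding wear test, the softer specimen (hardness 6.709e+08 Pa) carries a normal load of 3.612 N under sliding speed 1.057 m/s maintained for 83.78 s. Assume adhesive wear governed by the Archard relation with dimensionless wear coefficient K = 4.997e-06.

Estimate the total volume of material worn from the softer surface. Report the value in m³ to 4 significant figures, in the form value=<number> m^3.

The intermediates are shown rounded — the algebra holds exact precision, and one final rounding: four significant figures.
Total distance L = v·t = 1.057 m/s × 83.78 s = 88.56 m.
In SI base units, W = 3.612 N, H = 6.709e+08 Pa, K = 4.997e-06.
By Archard's law, V = K·W·L/H = 4.997e-06 · 3.612 · 88.56 / 6.709e+08 = 2.382e-12 m³.

value=2.382e-12 m^3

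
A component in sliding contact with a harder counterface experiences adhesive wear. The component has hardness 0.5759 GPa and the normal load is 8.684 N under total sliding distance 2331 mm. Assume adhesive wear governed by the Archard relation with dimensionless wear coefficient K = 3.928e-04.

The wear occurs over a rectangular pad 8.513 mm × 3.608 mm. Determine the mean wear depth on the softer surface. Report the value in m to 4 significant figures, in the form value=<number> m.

value=4.495e-07 m

The intermediates are printed rounded — the algebra keeps full float precision — one final rounding to four significant figures.
Path length L = 2331 mm = 2.331 m.
Hardness H = 0.5759 GPa = 5.759e+08 Pa.
Pad sides 8.513 mm × 3.608 mm = 0.008513 m × 0.003608 m. Contact area A = 0.008513 m × 0.003608 m = 3.071e-05 m².
Working in SI base units: W = 8.684 N, H = 5.759e+08 Pa, K = 3.928e-04.
Apply Archard: V = K·W·L/H = 3.928e-04 · 8.684 · 2.331 / 5.759e+08 = 1.381e-11 m³.
Mean wear depth h = V/A = 1.381e-11 / 3.071e-05 = 4.495e-07 m.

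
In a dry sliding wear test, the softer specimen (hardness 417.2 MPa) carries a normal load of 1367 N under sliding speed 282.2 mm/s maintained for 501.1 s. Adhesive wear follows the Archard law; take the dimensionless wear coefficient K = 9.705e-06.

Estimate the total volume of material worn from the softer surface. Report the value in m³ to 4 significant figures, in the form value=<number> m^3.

value=4.497e-09 m^3

Every step runs at full precision; the intermediates appear rounded. Rounded just once, at 4 significant figures.
Convert: Sliding speed v = 282.2 mm/s = 0.2822 m/s. The distance L = v·t = 0.2822 m/s × 501.1 s = 141.4 m.
Convert: Hardness H = 417.2 MPa = 4.172e+08 Pa.
In SI base units, W = 1367 N, H = 4.172e+08 Pa, K = 9.705e-06.
Archard relation: V = K·W·L/H = 9.705e-06 · 1367 · 141.4 / 4.172e+08 = 4.497e-09 m³.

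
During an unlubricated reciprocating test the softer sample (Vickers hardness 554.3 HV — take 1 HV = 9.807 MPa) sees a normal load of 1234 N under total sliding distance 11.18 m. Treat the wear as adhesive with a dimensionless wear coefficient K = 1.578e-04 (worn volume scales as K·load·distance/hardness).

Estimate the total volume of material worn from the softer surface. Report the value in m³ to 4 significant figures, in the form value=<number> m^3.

value=4.005e-10 m^3

All working math holds full precision — intermediate values are shown rounded. Rounded just once, at 4 significant digits.
Hardness H = 554.3 HV × 9.807 MPa/HV = 5436 MPa = 5.436e+09 Pa.
In SI base units: W = 1234 N, H = 5.436e+09 Pa, K = 1.578e-04.
Worn volume V = K·W·L/H = 1.578e-04 · 1234 · 11.18 / 5.436e+09 = 4.005e-10 m³.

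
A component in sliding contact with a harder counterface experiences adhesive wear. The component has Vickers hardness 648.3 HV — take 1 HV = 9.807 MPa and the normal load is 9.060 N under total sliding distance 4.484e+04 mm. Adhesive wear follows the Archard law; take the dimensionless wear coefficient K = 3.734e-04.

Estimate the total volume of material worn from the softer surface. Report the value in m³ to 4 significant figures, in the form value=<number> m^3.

value=2.386e-11 m^3

Intermediate values are printed rounded — all working math carries full precision. Rounded just once: 4 significant digits.
Distance covered L = 4.484e+04 mm = 44.84 m.
Hardness H = 648.3 HV × 9.807 MPa/HV = 6358 MPa = 6.358e+09 Pa.
Expressed in SI base units: W = 9.060 N, H = 6.358e+09 Pa, K = 3.734e-04.
By Archard's law, V = K·W·L/H = 3.734e-04 · 9.060 · 44.84 / 6.358e+09 = 2.386e-11 m³.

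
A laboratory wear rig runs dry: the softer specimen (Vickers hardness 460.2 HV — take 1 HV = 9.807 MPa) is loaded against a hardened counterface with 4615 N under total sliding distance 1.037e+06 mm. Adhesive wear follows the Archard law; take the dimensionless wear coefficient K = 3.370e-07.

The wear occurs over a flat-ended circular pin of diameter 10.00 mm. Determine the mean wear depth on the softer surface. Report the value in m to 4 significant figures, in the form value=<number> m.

value=4.550e-06 m

Each operation keeps exact precision. The intermediates are shown rounded. Rounded just once to four significant figures.
Path length L = 1.037e+06 mm = 1037 m.
Hardness H = 460.2 HV × 9.807 MPa/HV = 4513 MPa = 4.513e+09 Pa.
Pin diameter d = 10.00 mm = 0.01000 m. Contact area A = π·d²/4 = π·(0.01000 m)²/4 = 7.854e-05 m².
Collected in SI base units: W = 4615 N, H = 4.513e+09 Pa, K = 3.370e-07.
Wear volume V = K·W·L/H = 3.370e-07 · 4615 · 1037 / 4.513e+09 = 3.574e-10 m³.
Mean depth h = V/A = 3.574e-10 / 7.854e-05 = 4.550e-06 m.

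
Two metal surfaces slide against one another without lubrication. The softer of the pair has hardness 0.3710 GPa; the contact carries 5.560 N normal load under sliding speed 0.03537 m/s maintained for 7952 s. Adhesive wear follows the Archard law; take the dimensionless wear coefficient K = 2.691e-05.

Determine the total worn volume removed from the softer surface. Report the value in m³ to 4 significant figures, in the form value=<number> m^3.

Every step keeps exact precision — intermediate values are printed rounded — a single final rounding, at four significant figures.
Distance L = v·t = 0.03537 m/s × 7952 s = 281.3 m.
Hardness H = 0.3710 GPa = 3.710e+08 Pa.
SI base units throughout: W = 5.560 N, H = 3.710e+08 Pa, K = 2.691e-05.
Apply Archard: V = K·W·L/H = 2.691e-05 · 5.560 · 281.3 / 3.710e+08 = 1.134e-10 m³.

value=1.134e-10 m^3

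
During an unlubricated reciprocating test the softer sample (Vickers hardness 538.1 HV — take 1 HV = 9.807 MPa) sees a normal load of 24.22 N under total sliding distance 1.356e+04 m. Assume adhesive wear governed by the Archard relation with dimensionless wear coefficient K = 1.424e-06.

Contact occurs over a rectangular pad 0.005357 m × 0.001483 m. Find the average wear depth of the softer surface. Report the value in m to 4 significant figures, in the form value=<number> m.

Intermediates are shown rounded, and each operation maintains full precision; rounded just once: four significant digits.
Hardness H = 538.1 HV × 9.807 MPa/HV = 5277 MPa = 5.277e+09 Pa.
Contact area A = 0.005357 m × 0.001483 m = 7.944e-06 m².
Working in SI base units: W = 24.22 N, H = 5.277e+09 Pa, K = 1.424e-06.
Archard volume V = K·W·L/H = 1.424e-06 · 24.22 · 1.356e+04 / 5.277e+09 = 8.862e-11 m³.
Mean wear depth h = V/A = 8.862e-11 / 7.944e-06 = 1.116e-05 m.

value=1.116e-05 m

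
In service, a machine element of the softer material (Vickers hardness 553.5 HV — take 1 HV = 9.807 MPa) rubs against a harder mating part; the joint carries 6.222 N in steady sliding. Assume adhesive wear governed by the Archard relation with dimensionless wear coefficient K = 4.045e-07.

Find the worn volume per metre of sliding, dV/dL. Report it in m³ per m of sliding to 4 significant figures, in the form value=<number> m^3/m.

Intermediate values are printed rounded, and each operation maintains exact precision; one final rounding to 4 significant digits.
Convert: Hardness H = 553.5 HV × 9.807 MPa/HV = 5428 MPa = 5.428e+09 Pa.
Expressed in SI base units: W = 6.222 N, H = 5.428e+09 Pa, K = 4.045e-07.
Volumetric rate dV/dL = K·W/H — distance-free: 4.045e-07 · 6.222 / 5.428e+09 = 4.637e-16 m³/m.

value=4.637e-16 m^3/m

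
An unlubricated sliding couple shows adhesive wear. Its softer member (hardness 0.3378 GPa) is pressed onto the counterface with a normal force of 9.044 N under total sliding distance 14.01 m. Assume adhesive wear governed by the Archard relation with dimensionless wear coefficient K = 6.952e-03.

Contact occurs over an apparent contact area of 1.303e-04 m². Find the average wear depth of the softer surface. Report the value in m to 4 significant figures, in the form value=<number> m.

value=2.001e-05 m

All working math maintains full float precision. Intermediate values appear rounded, and one final rounding: four significant figures.
Hardness H = 0.3378 GPa = 3.378e+08 Pa.
SI base units throughout: W = 9.044 N, H = 3.378e+08 Pa, K = 6.952e-03.
By Archard's law, V = K·W·L/H = 6.952e-03 · 9.044 · 14.01 / 3.378e+08 = 2.608e-09 m³.
Depth h = V/A = 2.608e-09 / 1.303e-04 = 2.001e-05 m.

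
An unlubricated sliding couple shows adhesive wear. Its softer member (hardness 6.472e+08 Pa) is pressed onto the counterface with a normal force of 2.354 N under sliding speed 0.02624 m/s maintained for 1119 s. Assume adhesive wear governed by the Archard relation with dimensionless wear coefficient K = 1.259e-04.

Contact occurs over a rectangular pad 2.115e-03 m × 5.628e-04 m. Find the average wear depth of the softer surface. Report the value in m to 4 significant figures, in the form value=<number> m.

Intermediate values are shown rounded — all arithmetic keeps exact precision — one final rounding: four significant figures.
The distance L = v·t = 0.02624 m/s × 1119 s = 29.36 m.
Contact area A = 2.115e-03 m × 5.628e-04 m = 1.190e-06 m².
In SI base units, W = 2.354 N, H = 6.472e+08 Pa, K = 1.259e-04.
Apply Archard: V = K·W·L/H = 1.259e-04 · 2.354 · 29.36 / 6.472e+08 = 1.345e-11 m³.
Depth h = V/A = 1.345e-11 / 1.190e-06 = 1.130e-05 m.

value=1.130e-05 m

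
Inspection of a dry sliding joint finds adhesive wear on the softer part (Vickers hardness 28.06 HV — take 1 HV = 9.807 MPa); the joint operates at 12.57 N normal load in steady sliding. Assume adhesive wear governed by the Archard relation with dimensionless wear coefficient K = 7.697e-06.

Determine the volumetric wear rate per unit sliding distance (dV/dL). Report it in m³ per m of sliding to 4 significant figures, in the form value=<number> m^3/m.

Intermediate values are displayed rounded — every step maintains full precision, and one final rounding to four significant figures.
Hardness H = 28.06 HV × 9.807 MPa/HV = 275.2 MPa = 2.752e+08 Pa.
In SI base units: W = 12.57 N, H = 2.752e+08 Pa, K = 7.697e-06.
The wear rate dV/dL = K·W/H (independent of L): 7.697e-06 · 12.57 / 2.752e+08 = 3.516e-13 m³/m.

value=3.516e-13 m^3/m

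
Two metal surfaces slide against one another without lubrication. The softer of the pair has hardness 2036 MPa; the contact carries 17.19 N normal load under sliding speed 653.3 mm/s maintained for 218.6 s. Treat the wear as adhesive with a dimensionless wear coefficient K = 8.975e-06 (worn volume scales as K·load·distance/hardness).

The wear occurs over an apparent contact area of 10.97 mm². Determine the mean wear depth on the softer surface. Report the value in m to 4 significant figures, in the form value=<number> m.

All arithmetic holds full float precision — displayed values are rounded, and rounded just once: 4 significant digits.
Convert: Sliding speed v = 653.3 mm/s = 0.6533 m/s. Sliding distance L = v·t = 0.6533 m/s × 218.6 s = 142.8 m.
Convert: Hardness H = 2036 MPa = 2.036e+09 Pa.
Convert: Contact area A = 10.97 mm² = 1.097e-05 m².
Collected in SI base units: W = 17.19 N, H = 2.036e+09 Pa, K = 8.975e-06.
Archard volume V = K·W·L/H = 8.975e-06 · 17.19 · 142.8 / 2.036e+09 = 1.082e-11 m³.
Wear depth h = V/A = 1.082e-11 / 1.097e-05 = 9.865e-07 m.

value=9.865e-07 m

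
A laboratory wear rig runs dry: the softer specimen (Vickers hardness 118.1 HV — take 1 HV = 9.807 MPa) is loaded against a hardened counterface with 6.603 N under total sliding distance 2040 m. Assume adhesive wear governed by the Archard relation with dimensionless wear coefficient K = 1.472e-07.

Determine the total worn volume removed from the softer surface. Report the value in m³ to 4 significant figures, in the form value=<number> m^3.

value=1.712e-12 m^3

Intermediates are shown rounded. Each operation carries full precision — one final rounding, at 4 significant figures.
Hardness H = 118.1 HV × 9.807 MPa/HV = 1158 MPa = 1.158e+09 Pa.
As SI base values: W = 6.603 N, H = 1.158e+09 Pa, K = 1.472e-07.
Archard volume V = K·W·L/H = 1.472e-07 · 6.603 · 2040 / 1.158e+09 = 1.712e-12 m³.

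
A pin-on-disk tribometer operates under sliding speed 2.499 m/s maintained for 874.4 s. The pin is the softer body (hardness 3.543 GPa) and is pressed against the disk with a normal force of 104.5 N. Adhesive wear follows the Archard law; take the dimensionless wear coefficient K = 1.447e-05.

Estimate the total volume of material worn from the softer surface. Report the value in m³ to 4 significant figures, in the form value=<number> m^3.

Every step holds exact precision. Intermediate values are shown rounded. Rounded once at the end: 4 significant digits.
Convert: Distance covered L = v·t = 2.499 m/s × 874.4 s = 2185 m.
Convert: Hardness H = 3.543 GPa = 3.543e+09 Pa.
As SI base values: W = 104.5 N, H = 3.543e+09 Pa, K = 1.447e-05.
Worn volume V = K·W·L/H = 1.447e-05 · 104.5 · 2185 / 3.543e+09 = 9.326e-10 m³.

value=9.326e-10 m^3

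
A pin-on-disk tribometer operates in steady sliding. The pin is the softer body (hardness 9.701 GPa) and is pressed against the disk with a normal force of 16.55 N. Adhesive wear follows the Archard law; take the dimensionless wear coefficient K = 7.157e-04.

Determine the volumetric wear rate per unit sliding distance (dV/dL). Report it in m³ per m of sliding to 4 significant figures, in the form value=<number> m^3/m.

Every step runs at exact precision; shown intermediates are rounded. Rounded just once: 4 significant figures.
Convert: Hardness H = 9.701 GPa = 9.701e+09 Pa.
SI base units throughout: W = 16.55 N, H = 9.701e+09 Pa, K = 7.157e-04.
Volumetric rate dV/dL = K·W/H, per unit distance: 7.157e-04 · 16.55 / 9.701e+09 = 1.221e-12 m³/m.

value=1.221e-12 m^3/m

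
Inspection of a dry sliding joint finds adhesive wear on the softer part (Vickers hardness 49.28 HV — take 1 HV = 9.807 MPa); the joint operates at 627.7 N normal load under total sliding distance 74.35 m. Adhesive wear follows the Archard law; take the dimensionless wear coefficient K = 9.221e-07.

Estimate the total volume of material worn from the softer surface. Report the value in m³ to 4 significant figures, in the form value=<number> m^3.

Shown intermediates are rounded, and every step carries full float precision, and rounded once at the end, at 4 significant figures.
Hardness H = 49.28 HV × 9.807 MPa/HV = 483.3 MPa = 4.833e+08 Pa.
Working in SI base units: W = 627.7 N, H = 4.833e+08 Pa, K = 9.221e-07.
The Archard volume V = K·W·L/H = 9.221e-07 · 627.7 · 74.35 / 4.833e+08 = 8.904e-11 m³.

value=8.904e-11 m^3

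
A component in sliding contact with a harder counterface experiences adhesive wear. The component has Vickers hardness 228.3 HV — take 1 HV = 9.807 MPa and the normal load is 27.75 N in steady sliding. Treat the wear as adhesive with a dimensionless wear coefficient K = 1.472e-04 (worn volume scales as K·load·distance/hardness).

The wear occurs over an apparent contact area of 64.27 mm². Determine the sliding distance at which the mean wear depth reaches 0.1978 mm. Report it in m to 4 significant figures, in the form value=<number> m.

value=6968 m

All arithmetic keeps full precision; the intermediates are shown rounded, and one last rounding: four significant digits.
Hardness H = 228.3 HV × 9.807 MPa/HV = 2239 MPa = 2.239e+09 Pa.
Contact area A = 64.27 mm² = 6.427e-05 m².
Depth limit h_lim = 0.1978 mm = 1.978e-04 m.
Restated in SI base units: W = 27.75 N, H = 2.239e+09 Pa, K = 1.472e-04.
At the depth limit, V_lim = h_lim·A = 1.978e-04 · 6.427e-05 = 1.271e-08 m³.
Inverting, life L = V_lim·H/(K·W) = 1.271e-08 · 2.239e+09 / (1.472e-04 · 27.75) = 6968 m.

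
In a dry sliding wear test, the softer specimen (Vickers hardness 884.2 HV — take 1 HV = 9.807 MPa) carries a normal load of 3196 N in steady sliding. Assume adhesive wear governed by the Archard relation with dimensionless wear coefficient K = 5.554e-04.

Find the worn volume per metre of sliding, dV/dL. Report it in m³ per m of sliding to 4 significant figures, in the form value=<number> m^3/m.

value=2.047e-10 m^3/m

Intermediate values are shown rounded, and the algebra keeps full precision; rounded once at the end: 4 significant figures.
Convert: Hardness H = 884.2 HV × 9.807 MPa/HV = 8671 MPa = 8.671e+09 Pa.
Working in SI base units: W = 3196 N, H = 8.671e+09 Pa, K = 5.554e-04.
Volumetric rate dV/dL = K·W/H — distance-free: 5.554e-04 · 3196 / 8.671e+09 = 2.047e-10 m³/m.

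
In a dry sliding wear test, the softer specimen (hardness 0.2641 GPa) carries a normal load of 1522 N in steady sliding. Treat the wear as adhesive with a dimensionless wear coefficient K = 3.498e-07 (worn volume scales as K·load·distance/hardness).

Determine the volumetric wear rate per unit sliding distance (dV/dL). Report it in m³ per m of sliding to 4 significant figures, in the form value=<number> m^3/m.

All arithmetic carries exact precision. Quoted intermediates are rounded; one last rounding, at 4 significant digits.
Convert: Hardness H = 0.2641 GPa = 2.641e+08 Pa.
Expressed in SI base units: W = 1522 N, H = 2.641e+08 Pa, K = 3.498e-07.
Sliding wear rate dV/dL = K·W/H (independent of L): 3.498e-07 · 1522 / 2.641e+08 = 2.016e-12 m³/m.

value=2.016e-12 m^3/m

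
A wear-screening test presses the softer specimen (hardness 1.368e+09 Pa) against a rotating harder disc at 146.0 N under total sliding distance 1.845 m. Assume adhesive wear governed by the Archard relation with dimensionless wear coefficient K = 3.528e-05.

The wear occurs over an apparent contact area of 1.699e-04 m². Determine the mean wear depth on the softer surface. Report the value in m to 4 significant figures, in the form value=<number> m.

value=4.089e-08 m

Every step maintains full float precision — intermediate values appear rounded — a lone final rounding to 4 significant digits.
In SI base units: W = 146.0 N, H = 1.368e+09 Pa, K = 3.528e-05.
By Archard's law, V = K·W·L/H = 3.528e-05 · 146.0 · 1.845 / 1.368e+09 = 6.947e-12 m³.
Depth of wear h = V/A = 6.947e-12 / 1.699e-04 = 4.089e-08 m.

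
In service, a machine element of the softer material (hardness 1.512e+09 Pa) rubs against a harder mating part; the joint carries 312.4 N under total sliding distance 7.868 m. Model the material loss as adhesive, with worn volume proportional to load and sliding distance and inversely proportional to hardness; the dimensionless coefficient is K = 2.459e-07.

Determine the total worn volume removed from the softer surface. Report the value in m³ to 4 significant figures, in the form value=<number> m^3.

value=3.997e-13 m^3

All working math keeps full precision — shown intermediates are rounded; one last rounding, at four significant figures.
Collected in SI base units: W = 312.4 N, H = 1.512e+09 Pa, K = 2.459e-07.
Apply Archard: V = K·W·L/H = 2.459e-07 · 312.4 · 7.868 / 1.512e+09 = 3.997e-13 m³.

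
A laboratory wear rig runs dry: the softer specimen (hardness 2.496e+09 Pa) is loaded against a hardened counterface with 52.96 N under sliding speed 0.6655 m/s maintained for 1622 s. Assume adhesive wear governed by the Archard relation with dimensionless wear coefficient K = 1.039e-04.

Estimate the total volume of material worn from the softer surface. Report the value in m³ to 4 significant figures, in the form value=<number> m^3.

value=2.380e-09 m^3

Each operation runs at full precision. Intermediates are shown rounded, and rounded once at the end to 4 significant digits.
Convert: Path length L = v·t = 0.6655 m/s × 1622 s = 1079 m.
In SI base units: W = 52.96 N, H = 2.496e+09 Pa, K = 1.039e-04.
Volume removed: V = K·W·L/H = 1.039e-04 · 52.96 · 1079 / 2.496e+09 = 2.380e-09 m³.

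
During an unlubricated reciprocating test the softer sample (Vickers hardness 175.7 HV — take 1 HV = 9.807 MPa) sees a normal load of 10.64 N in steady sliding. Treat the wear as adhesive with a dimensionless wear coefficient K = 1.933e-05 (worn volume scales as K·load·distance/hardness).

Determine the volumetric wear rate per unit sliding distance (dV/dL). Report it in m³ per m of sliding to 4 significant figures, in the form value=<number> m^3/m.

Intermediate values are displayed rounded. The computation maintains full float precision, and rounded once at the end, at 4 significant digits.
Hardness H = 175.7 HV × 9.807 MPa/HV = 1723 MPa = 1.723e+09 Pa.
Expressed in SI base units: W = 10.64 N, H = 1.723e+09 Pa, K = 1.933e-05.
Volumetric rate dV/dL = K·W/H: 1.933e-05 · 10.64 / 1.723e+09 = 1.194e-13 m³/m.

value=1.194e-13 m^3/m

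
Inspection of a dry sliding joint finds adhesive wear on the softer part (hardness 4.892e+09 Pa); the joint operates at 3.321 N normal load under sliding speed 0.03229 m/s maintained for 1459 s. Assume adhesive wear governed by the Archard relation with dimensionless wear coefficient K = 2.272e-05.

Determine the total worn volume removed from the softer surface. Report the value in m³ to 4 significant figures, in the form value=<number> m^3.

value=7.266e-13 m^3

The computation maintains full precision — intermediates appear rounded; one final rounding, at four significant digits.
Distance covered L = v·t = 0.03229 m/s × 1459 s = 47.11 m.
In SI base units, W = 3.321 N, H = 4.892e+09 Pa, K = 2.272e-05.
By Archard's law, V = K·W·L/H = 2.272e-05 · 3.321 · 47.11 / 4.892e+09 = 7.266e-13 m³.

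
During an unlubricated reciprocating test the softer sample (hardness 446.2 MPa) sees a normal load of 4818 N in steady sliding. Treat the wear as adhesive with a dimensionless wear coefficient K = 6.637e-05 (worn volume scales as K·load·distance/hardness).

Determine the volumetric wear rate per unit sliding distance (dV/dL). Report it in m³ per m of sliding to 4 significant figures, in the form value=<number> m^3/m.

The intermediates are printed rounded — all working math keeps full float precision, and one last rounding to 4 significant figures.
Convert: Hardness H = 446.2 MPa = 4.462e+08 Pa.
SI base units throughout: W = 4818 N, H = 4.462e+08 Pa, K = 6.637e-05.
Wear rate dV/dL = K·W/H, per unit distance: 6.637e-05 · 4818 / 4.462e+08 = 7.167e-10 m³/m.

value=7.167e-10 m^3/m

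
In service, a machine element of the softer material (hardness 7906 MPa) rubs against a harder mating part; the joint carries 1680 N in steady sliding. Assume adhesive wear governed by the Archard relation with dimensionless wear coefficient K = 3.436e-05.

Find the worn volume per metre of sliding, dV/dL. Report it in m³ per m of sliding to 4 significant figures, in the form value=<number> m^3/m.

value=7.301e-12 m^3/m

Intermediate values are printed rounded. The algebra maintains full float precision. Rounded once at the end to four significant digits.
Convert: Hardness H = 7906 MPa = 7.906e+09 Pa.
In SI base units: W = 1680 N, H = 7.906e+09 Pa, K = 3.436e-05.
The wear rate dV/dL = K·W/H — distance-free: 3.436e-05 · 1680 / 7.906e+09 = 7.301e-12 m³/m.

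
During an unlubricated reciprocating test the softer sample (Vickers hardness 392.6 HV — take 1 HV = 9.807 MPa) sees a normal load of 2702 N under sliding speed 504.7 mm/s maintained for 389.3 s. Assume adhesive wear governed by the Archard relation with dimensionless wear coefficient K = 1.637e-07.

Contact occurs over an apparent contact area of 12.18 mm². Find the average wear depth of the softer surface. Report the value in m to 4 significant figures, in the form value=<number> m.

Shown intermediates are rounded. All working math maintains full precision. Rounded just once to 4 significant figures.
Sliding speed v = 504.7 mm/s = 0.5047 m/s. Distance covered L = v·t = 0.5047 m/s × 389.3 s = 196.5 m.
Hardness H = 392.6 HV × 9.807 MPa/HV = 3850 MPa = 3.850e+09 Pa.
Contact area A = 12.18 mm² = 1.218e-05 m².
SI base units throughout: W = 2702 N, H = 3.850e+09 Pa, K = 1.637e-07.
Wear volume V = K·W·L/H = 1.637e-07 · 2702 · 196.5 / 3.850e+09 = 2.257e-11 m³.
Mean depth h = V/A = 2.257e-11 / 1.218e-05 = 1.853e-06 m.

value=1.853e-06 m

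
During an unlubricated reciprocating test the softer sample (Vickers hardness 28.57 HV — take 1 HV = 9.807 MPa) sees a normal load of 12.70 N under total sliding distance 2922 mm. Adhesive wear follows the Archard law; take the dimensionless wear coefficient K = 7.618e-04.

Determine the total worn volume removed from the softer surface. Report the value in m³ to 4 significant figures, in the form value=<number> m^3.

Intermediates are displayed rounded. All working math runs at exact precision. Rounded just once to four significant figures.
Convert: Sliding distance L = 2922 mm = 2.922 m.
Convert: Hardness H = 28.57 HV × 9.807 MPa/HV = 280.2 MPa = 2.802e+08 Pa.
Working in SI base units: W = 12.70 N, H = 2.802e+08 Pa, K = 7.618e-04.
Volume removed: V = K·W·L/H = 7.618e-04 · 12.70 · 2.922 / 2.802e+08 = 1.009e-10 m³.

value=1.009e-10 m^3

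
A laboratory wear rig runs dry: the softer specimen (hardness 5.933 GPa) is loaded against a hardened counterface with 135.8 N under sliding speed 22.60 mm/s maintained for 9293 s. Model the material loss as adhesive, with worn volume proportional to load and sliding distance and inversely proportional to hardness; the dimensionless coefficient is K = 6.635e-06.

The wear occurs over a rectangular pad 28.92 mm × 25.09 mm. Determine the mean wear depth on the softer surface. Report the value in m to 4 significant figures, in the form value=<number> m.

value=4.396e-08 m

The algebra holds exact precision, and intermediates are shown rounded — one last rounding: 4 significant digits.
Convert: Sliding speed v = 22.60 mm/s = 0.02260 m/s. Distance L = v·t = 0.02260 m/s × 9293 s = 210.0 m.
Convert: Hardness H = 5.933 GPa = 5.933e+09 Pa.
Convert: Pad sides 28.92 mm × 25.09 mm = 0.02892 m × 0.02509 m. Contact area A = 0.02892 m × 0.02509 m = 7.256e-04 m².
Restated in SI base units: W = 135.8 N, H = 5.933e+09 Pa, K = 6.635e-06.
Wear volume V = K·W·L/H = 6.635e-06 · 135.8 · 210.0 / 5.933e+09 = 3.190e-11 m³.
Mean depth h = V/A = 3.190e-11 / 7.256e-04 = 4.396e-08 m.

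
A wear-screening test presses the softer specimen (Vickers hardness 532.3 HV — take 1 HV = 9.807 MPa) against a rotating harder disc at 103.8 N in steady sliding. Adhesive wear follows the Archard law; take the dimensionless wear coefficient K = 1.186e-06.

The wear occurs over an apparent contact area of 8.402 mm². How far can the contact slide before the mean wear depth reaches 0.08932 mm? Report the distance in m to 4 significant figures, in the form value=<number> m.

value=3.182e+04 m

Intermediates are printed rounded — each operation carries full precision. Rounded just once: 4 significant digits.
Hardness H = 532.3 HV × 9.807 MPa/HV = 5220 MPa = 5.220e+09 Pa.
Contact area A = 8.402 mm² = 8.402e-06 m².
Depth limit h_lim = 0.08932 mm = 8.932e-05 m.
Expressed in SI base units: W = 103.8 N, H = 5.220e+09 Pa, K = 1.186e-06.
Wearable volume V_lim = h_lim·A = 8.932e-05 · 8.402e-06 = 7.505e-10 m³.
Thus life L = V_lim·H/(K·W) = 7.505e-10 · 5.220e+09 / (1.186e-06 · 103.8) = 3.182e+04 m.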